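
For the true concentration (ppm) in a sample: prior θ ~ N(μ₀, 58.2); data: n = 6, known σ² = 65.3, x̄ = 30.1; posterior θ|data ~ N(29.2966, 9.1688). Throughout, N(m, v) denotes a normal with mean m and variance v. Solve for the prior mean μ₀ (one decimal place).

With known observation variance, the Normal–Normal posterior has precision τ_n = τ₀ + n/σ² and mean μ_n = (τ₀μ₀ + (n/σ²)x̄)/τ_n.
Here τ₀ = 1/58.2 = 0.017182 and τ_data = 6/65.3 = 0.091884, so τ_n = 0.109066.
Rearranging for μ₀: μ₀ = (μ_n·τ_n − τ_data·x̄)/τ₀ = (29.2966·0.109066 − 0.091884·30.1) / 0.017182 = 0.429555/0.017182 ≈ 25.0.

μ₀ = 25.0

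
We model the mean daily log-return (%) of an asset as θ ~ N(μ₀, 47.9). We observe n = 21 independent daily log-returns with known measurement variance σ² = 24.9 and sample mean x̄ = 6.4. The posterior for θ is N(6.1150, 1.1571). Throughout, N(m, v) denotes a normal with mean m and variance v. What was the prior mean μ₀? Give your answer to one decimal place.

μ₀ = -5.4

With known observation variance, the Normal–Normal posterior has precision τ_n = τ₀ + n/σ² and mean μ_n = (τ₀μ₀ + (n/σ²)x̄)/τ_n.
Here τ₀ = 1/47.9 = 0.020877 and τ_data = 21/24.9 = 0.843373, so τ_n = 0.864250.
Rearranging for μ₀: μ₀ = (μ_n·τ_n − τ_data·x̄)/τ₀ = (6.1150·0.864250 − 0.843373·6.4) / 0.020877 = -0.112698/0.020877 ≈ -5.4.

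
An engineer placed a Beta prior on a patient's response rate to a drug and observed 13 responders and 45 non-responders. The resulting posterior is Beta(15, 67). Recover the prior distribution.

Beta(2, 22)

Beta is conjugate to the binomial likelihood: posterior = Beta(a+s, b+f).
So a = 15 − 13 = 2 and b = 67 − 45 = 22.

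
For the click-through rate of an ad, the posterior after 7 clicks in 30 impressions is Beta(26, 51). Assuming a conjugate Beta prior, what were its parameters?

Beta(19, 28)

A Beta(α, β) prior with s successes and f failures in binomial data gives a Beta(α+s, β+f) posterior.
Subtract the data counts: 26−7=19, 51−23=28.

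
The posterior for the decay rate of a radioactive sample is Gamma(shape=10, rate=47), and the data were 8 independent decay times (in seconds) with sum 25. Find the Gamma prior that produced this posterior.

Gamma–exponential conjugacy: posterior shape = α + n, posterior rate = β + Σtᵢ.
So α = 10 − 8 = 2 and β = 47 − 25 = 22.

Gamma(shape=2, rate=22)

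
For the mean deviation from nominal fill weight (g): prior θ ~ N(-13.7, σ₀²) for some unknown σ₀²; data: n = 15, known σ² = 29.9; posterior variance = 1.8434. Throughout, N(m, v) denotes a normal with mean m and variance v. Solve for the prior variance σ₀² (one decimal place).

σ₀² = 24.5

For the Normal–Normal model with known σ², precisions add: τ_n = τ₀ + n/σ².
So 1/σ₀² = 1/1.8434 − 15/29.9 = 0.542476 − 0.501672 = 0.040804.
Hence σ₀² = 1/0.040804 ≈ 24.5.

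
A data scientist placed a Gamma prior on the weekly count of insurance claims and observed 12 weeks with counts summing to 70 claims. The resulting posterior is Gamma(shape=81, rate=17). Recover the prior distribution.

Gamma–Poisson conjugacy: posterior shape = α + Σxᵢ, posterior rate = β + n.
So α = 81 − 70 = 11 and β = 17 − 12 = 5.

Gamma(shape=11, rate=5)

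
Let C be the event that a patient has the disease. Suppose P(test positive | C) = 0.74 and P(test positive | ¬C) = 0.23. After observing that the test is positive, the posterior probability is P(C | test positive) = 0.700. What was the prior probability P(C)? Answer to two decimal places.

In odds form, posterior odds = prior odds × likelihood ratio, so prior odds = posterior odds ÷ LR.
Posterior odds = 0.700/(1−0.700) = 2.3333. LR = 0.74/0.23 = 3.2174.
Prior odds = 2.3333/3.2174 = 0.7252, so P(C) = 0.7252/(1+0.7252) ≈ 0.42.

P(C) = 0.42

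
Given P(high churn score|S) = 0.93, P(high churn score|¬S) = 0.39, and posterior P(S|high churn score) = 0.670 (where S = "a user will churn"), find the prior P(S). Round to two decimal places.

P(S) = 0.46

In odds form, posterior odds = prior odds × likelihood ratio, so prior odds = posterior odds ÷ LR.
Posterior odds = 0.670/(1−0.670) = 2.0303. LR = 0.93/0.39 = 2.3846.
Prior odds = 2.0303/2.3846 = 0.8514, so P(S) = 0.8514/(1+0.8514) ≈ 0.46.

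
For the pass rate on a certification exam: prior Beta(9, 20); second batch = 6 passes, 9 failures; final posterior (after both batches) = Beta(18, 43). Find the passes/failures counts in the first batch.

Because Beta–binomial updating is additive in the counts, the combined data contributed (α_post−α_prior, β_post−β_prior) successes and failures.
Total across both batches: 18−9=9 passes, 43−20=23 failures.
Subtract the second batch: 9−6=3 passes and 23−9=14 failures.

3 passes and 14 failures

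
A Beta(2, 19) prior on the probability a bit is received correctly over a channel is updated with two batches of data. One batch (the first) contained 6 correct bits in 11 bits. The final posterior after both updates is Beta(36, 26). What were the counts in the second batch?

28 correct bits and 2 errors

Because Beta–binomial updating is additive in the counts, the combined data contributed (α_post−α_prior, β_post−β_prior) successes and failures.
Total across both batches: 36−2=34 correct bits, 26−19=7 errors.
Subtract the first batch: 34−6=28 correct bits and 7−5=2 errors.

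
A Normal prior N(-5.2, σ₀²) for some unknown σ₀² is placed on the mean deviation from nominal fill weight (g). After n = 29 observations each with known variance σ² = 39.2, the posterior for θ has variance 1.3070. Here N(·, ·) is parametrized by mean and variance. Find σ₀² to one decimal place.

σ₀² = 39.5

For the Normal–Normal model with known σ², precisions add: τ_n = τ₀ + n/σ².
So 1/σ₀² = 1/1.3070 − 29/39.2 = 0.765111 − 0.739796 = 0.025315.
Hence σ₀² = 1/0.025315 ≈ 39.5.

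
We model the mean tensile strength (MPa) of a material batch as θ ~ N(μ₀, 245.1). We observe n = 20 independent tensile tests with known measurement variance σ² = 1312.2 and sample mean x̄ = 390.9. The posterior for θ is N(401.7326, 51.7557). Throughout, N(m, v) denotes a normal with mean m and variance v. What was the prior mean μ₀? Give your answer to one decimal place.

μ₀ = 442.2

The posterior mean is a precision-weighted average: μ_n = (τ₀μ₀ + τ_data·x̄)/(τ₀+τ_data), with τ₀=1/σ₀² and τ_data=n/σ².
Here τ₀ = 1/245.1 = 0.004080 and τ_data = 20/1312.2 = 0.015242, so τ_n = 0.019322.
Rearranging for μ₀: μ₀ = (μ_n·τ_n − τ_data·x̄)/τ₀ = (401.7326·0.019322 − 0.015242·390.9) / 0.004080 = 1.804179/0.004080 ≈ 442.2.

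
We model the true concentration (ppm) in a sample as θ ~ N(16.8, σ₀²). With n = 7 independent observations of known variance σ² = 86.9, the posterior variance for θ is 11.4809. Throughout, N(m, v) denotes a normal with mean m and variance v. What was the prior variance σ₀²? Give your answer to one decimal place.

Posterior precision equals prior precision plus data precision: 1/σ_n² = 1/σ₀² + n/σ².
So 1/σ₀² = 1/11.4809 − 7/86.9 = 0.087101 − 0.080552 = 0.006549.
Hence σ₀² = 1/0.006549 ≈ 152.7.

σ₀² = 152.7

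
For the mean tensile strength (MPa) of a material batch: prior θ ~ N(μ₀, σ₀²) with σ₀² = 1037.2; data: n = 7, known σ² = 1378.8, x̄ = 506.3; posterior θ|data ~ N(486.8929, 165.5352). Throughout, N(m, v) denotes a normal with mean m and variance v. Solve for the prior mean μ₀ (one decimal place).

The posterior mean is a precision-weighted average: μ_n = (τ₀μ₀ + τ_data·x̄)/(τ₀+τ_data), with τ₀=1/σ₀² and τ_data=n/σ².
Here τ₀ = 1/1037.2 = 0.000964 and τ_data = 7/1378.8 = 0.005077, so τ_n = 0.006041.
Rearranging for μ₀: μ₀ = (μ_n·τ_n − τ_data·x̄)/τ₀ = (486.8929·0.006041 − 0.005077·506.3) / 0.000964 = 0.370835/0.000964 ≈ 384.7.

μ₀ = 384.7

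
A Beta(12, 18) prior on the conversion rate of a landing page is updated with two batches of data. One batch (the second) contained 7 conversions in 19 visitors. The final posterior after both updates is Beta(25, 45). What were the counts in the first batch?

Sequential conjugate updates are equivalent to a single update on the pooled data, so total successes = posterior α − prior α and total failures = posterior β − prior β.
Total across both batches: 25−12=13 conversions, 45−18=27 bounces.
Subtract the second batch: 13−7=6 conversions and 27−12=15 bounces.

6 conversions and 15 bounces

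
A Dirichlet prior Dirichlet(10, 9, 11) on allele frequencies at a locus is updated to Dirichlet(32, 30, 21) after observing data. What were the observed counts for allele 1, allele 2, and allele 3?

counts (22, 21, 10)

For a Dirichlet(α) prior with multinomial counts c, the posterior is Dirichlet(α + c) componentwise.
Counts are posterior − prior componentwise: 32−10=22, 30−9=21, 21−11=10.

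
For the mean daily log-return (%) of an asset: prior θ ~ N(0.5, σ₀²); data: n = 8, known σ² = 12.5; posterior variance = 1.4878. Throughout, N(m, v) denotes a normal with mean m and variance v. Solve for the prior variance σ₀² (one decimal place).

Posterior precision equals prior precision plus data precision: 1/σ_n² = 1/σ₀² + n/σ².
So 1/σ₀² = 1/1.4878 − 8/12.5 = 0.672133 − 0.640000 = 0.032133.
Hence σ₀² = 1/0.032133 ≈ 31.1.

σ₀² = 31.1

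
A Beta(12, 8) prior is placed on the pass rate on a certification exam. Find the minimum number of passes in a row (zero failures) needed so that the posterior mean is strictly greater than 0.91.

k = 69

After k passes and 0 failures the posterior is Beta(12+k, 8), with mean (12+k)/(12+8+k).
Set (12+k)/(20+k) > 0.91 and solve: k > (0.91·20 − 12)/(1 − 0.91) = 68.889.
The smallest integer exceeding 68.889 is 69, and checking k=69: (81)/(89) = 0.9101 > 0.91.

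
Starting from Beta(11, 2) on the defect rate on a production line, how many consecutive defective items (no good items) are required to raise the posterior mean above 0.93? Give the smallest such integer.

k = 16

After k defective items and 0 good items the posterior is Beta(11+k, 2), with mean (11+k)/(11+2+k).
Set (11+k)/(13+k) > 0.93 and solve: k > (0.93·13 − 11)/(1 − 0.93) = 15.571.
The smallest integer exceeding 15.571 is 16, and checking k=16: (27)/(29) = 0.9310 > 0.93.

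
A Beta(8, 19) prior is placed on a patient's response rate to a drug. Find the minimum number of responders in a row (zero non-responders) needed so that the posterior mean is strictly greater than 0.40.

k = 5

After k responders and 0 non-responders the posterior is Beta(8+k, 19), with mean (8+k)/(8+19+k).
Set (8+k)/(27+k) > 0.40 and solve: k > (0.40·27 − 8)/(1 − 0.40) = 4.667.
The smallest integer exceeding 4.667 is 5.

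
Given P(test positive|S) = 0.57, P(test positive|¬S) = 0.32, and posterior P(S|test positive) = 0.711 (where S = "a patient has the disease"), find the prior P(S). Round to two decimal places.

P(S) = 0.58

In odds form, posterior odds = prior odds × likelihood ratio, so prior odds = posterior odds ÷ LR.
Posterior odds = 0.711/(1−0.711) = 2.4602. LR = 0.57/0.32 = 1.7812.
Prior odds = 2.4602/1.7812 = 1.3812, so P(S) = 1.3812/(1+1.3812) ≈ 0.58.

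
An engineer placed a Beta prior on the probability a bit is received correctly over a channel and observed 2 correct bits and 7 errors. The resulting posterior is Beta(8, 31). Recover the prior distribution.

Under Beta–binomial conjugacy the posterior parameters are (α+s, β+f).
Subtract the data counts: 8−2=6, 31−7=24.

Beta(6, 24)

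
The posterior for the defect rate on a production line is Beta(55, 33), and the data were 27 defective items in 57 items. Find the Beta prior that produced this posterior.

Beta(28, 3)

Under Beta–binomial conjugacy the posterior parameters are (α+s, β+f).
So α = 55 − 27 = 28 and β = 33 − 30 = 3.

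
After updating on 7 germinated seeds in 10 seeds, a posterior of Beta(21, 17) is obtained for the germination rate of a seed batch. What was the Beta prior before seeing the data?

Beta(14, 14)

A Beta(α, β) prior with s successes and f failures in binomial data gives a Beta(α+s, β+f) posterior.
So α = 21 − 7 = 14 and β = 17 − 3 = 14.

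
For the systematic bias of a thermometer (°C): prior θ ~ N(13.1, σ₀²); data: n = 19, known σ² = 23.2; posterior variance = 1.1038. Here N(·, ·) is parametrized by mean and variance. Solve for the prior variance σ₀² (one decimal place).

For the Normal–Normal model with known σ², precisions add: τ_n = τ₀ + n/σ².
So 1/σ₀² = 1/1.1038 − 19/23.2 = 0.905961 − 0.818966 = 0.086995.
Hence σ₀² = 1/0.086995 ≈ 11.5.

σ₀² = 11.5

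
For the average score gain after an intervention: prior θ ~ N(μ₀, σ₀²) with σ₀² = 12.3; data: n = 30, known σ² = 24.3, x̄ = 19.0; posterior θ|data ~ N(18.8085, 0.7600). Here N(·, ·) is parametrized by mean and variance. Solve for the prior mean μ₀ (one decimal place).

μ₀ = 15.9

With known observation variance, the Normal–Normal posterior has precision τ_n = τ₀ + n/σ² and mean μ_n = (τ₀μ₀ + (n/σ²)x̄)/τ_n.
Here τ₀ = 1/12.3 = 0.081301 and τ_data = 30/24.3 = 1.234568, so τ_n = 1.315869.
Rearranging for μ₀: μ₀ = (μ_n·τ_n − τ_data·x̄)/τ₀ = (18.8085·1.315869 − 1.234568·19.0) / 0.081301 = 1.292730/0.081301 ≈ 15.9.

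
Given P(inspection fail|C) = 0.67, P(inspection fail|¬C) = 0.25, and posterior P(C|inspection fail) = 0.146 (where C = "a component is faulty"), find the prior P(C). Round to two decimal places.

Bayes' rule in odds form gives O(C|E) = O(C)·[P(E|C)/P(E|¬C)], hence O(C) = O(C|E)/LR.
Posterior odds = 0.146/(1−0.146) = 0.1710. LR = 0.67/0.25 = 2.6800.
Prior odds = 0.1710/2.6800 = 0.0638, so P(C) = 0.0638/(1+0.0638) ≈ 0.06.

P(C) = 0.06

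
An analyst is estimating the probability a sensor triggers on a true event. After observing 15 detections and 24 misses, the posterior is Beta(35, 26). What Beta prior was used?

Beta(20, 2)

A Beta(a, b) prior with s successes and f failures in binomial data gives a Beta(a+s, b+f) posterior.
Subtract the data counts: 35−15=20, 26−24=2.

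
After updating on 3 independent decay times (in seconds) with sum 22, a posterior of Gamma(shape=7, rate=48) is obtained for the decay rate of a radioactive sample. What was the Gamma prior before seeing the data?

Gamma–exponential conjugacy: posterior shape = α + n, posterior rate = β + Σtᵢ.
So α = 7 − 3 = 4 and β = 48 − 22 = 26.

Gamma(shape=4, rate=26)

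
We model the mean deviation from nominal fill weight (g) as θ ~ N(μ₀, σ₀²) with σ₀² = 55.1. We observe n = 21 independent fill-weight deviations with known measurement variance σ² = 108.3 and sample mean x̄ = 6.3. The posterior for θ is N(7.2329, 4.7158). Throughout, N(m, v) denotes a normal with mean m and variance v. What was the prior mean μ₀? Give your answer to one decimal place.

μ₀ = 17.2

With known observation variance, the Normal–Normal posterior has precision τ_n = τ₀ + n/σ² and mean μ_n = (τ₀μ₀ + (n/σ²)x̄)/τ_n.
Here τ₀ = 1/55.1 = 0.018149 and τ_data = 21/108.3 = 0.193906, so τ_n = 0.212055.
Rearranging for μ₀: μ₀ = (μ_n·τ_n − τ_data·x̄)/τ₀ = (7.2329·0.212055 − 0.193906·6.3) / 0.018149 = 0.312165/0.018149 ≈ 17.2.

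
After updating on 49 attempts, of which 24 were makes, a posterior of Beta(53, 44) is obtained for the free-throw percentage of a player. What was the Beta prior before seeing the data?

Beta(29, 19)

Beta is conjugate to the binomial likelihood: posterior = Beta(a+s, b+f).
Subtract the data counts: 53−24=29, 44−25=19.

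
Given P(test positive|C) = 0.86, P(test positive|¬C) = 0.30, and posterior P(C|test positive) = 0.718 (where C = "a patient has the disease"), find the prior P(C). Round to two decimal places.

P(C) = 0.47

Bayes' rule in odds form gives O(C|E) = O(C)·[P(E|C)/P(E|¬C)], hence O(C) = O(C|E)/LR.
Posterior odds = 0.718/(1−0.718) = 2.5461. LR = 0.86/0.30 = 2.8667.
Prior odds = 2.5461/2.8667 = 0.8882, so P(C) = 0.8882/(1+0.8882) ≈ 0.47.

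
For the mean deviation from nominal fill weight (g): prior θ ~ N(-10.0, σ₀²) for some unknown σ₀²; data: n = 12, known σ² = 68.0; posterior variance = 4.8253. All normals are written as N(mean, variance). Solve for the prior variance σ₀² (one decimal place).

Posterior precision equals prior precision plus data precision: 1/σ_n² = 1/σ₀² + n/σ².
So 1/σ₀² = 1/4.8253 − 12/68.0 = 0.207241 − 0.176471 = 0.030770.
Hence σ₀² = 1/0.030770 ≈ 32.5.

σ₀² = 32.5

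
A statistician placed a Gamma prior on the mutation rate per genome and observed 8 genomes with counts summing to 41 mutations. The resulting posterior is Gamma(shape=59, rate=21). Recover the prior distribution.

Gamma(shape=18, rate=13)

A Gamma(α, β) prior (rate parametrization) on a Poisson rate with n observations summing to S gives posterior Gamma(α+S, β+n).
So α = 59 − 41 = 18 and β = 21 − 8 = 13.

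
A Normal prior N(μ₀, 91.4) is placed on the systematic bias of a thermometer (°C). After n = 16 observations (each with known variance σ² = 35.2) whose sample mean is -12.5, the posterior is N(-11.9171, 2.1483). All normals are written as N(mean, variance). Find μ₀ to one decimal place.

μ₀ = 12.3

The posterior mean is a precision-weighted average: μ_n = (τ₀μ₀ + τ_data·x̄)/(τ₀+τ_data), with τ₀=1/σ₀² and τ_data=n/σ².
Here τ₀ = 1/91.4 = 0.010941 and τ_data = 16/35.2 = 0.454545, so τ_n = 0.465486.
Rearranging for μ₀: μ₀ = (μ_n·τ_n − τ_data·x̄)/τ₀ = (-11.9171·0.465486 − 0.454545·-12.5) / 0.010941 = 0.134569/0.010941 ≈ 12.3.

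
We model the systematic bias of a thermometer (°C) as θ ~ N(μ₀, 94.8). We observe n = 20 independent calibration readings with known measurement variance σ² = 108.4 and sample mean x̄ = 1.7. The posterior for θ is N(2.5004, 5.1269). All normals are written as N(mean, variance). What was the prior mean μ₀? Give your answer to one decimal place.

With known observation variance, the Normal–Normal posterior has precision τ_n = τ₀ + n/σ² and mean μ_n = (τ₀μ₀ + (n/σ²)x̄)/τ_n.
Here τ₀ = 1/94.8 = 0.010549 and τ_data = 20/108.4 = 0.184502, so τ_n = 0.195051.
Rearranging for μ₀: μ₀ = (μ_n·τ_n − τ_data·x̄)/τ₀ = (2.5004·0.195051 − 0.184502·1.7) / 0.010549 = 0.174052/0.010549 ≈ 16.5.

μ₀ = 16.5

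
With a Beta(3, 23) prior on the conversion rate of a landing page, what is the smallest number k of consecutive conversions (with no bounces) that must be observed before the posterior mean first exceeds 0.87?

k = 151

After k conversions and 0 bounces the posterior is Beta(3+k, 23), with mean (3+k)/(3+23+k).
Set (3+k)/(26+k) > 0.87 and solve: k > (0.87·26 − 3)/(1 − 0.87) = 150.923.
The smallest integer exceeding 150.923 is 151, and checking k=151: (154)/(177) = 0.8701 > 0.87.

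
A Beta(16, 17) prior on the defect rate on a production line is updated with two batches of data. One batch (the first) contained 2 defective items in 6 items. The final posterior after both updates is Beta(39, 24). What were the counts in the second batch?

21 defective items and 3 good items

Sequential conjugate updates are equivalent to a single update on the pooled data, so total successes = posterior α − prior α and total failures = posterior β − prior β.
Total across both batches: 39−16=23 defective items, 24−17=7 good items.
Subtract the first batch: 23−2=21 defective items and 7−4=3 good items.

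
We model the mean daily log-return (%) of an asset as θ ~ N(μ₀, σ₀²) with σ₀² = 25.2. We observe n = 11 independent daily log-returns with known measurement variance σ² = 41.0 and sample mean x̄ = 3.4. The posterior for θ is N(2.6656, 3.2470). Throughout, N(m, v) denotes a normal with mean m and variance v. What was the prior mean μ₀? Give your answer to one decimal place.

The posterior mean is a precision-weighted average: μ_n = (τ₀μ₀ + τ_data·x̄)/(τ₀+τ_data), with τ₀=1/σ₀² and τ_data=n/σ².
Here τ₀ = 1/25.2 = 0.039683 and τ_data = 11/41.0 = 0.268293, so τ_n = 0.307976.
Rearranging for μ₀: μ₀ = (μ_n·τ_n − τ_data·x̄)/τ₀ = (2.6656·0.307976 − 0.268293·3.4) / 0.039683 = -0.091255/0.039683 ≈ -2.3.

μ₀ = -2.3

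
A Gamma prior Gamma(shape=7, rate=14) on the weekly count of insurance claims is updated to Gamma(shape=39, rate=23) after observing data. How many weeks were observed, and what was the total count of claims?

n = 9 weeks with total 32 claims

A Gamma(α, β) prior (rate parametrization) on a Poisson rate with n observations summing to S gives posterior Gamma(α+S, β+n).
Matching: Σxᵢ = 39 − 7 = 32 and n = 23 − 14 = 9.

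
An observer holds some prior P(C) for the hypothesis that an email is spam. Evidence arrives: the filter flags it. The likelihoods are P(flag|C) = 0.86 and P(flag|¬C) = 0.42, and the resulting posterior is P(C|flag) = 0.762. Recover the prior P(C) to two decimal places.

Bayes' rule in odds form gives O(C|E) = O(C)·[P(E|C)/P(E|¬C)], hence O(C) = O(C|E)/LR.
Posterior odds = 0.762/(1−0.762) = 3.2017. LR = 0.86/0.42 = 2.0476.
Prior odds = 3.2017/2.0476 = 1.5636, so P(C) = 1.5636/(1+1.5636) ≈ 0.61.

P(C) = 0.61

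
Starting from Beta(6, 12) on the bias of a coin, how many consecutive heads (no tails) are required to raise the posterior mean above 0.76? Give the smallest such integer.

After k heads and 0 tails the posterior is Beta(6+k, 12), with mean (6+k)/(6+12+k).
Set (6+k)/(18+k) > 0.76 and solve: k > (0.76·18 − 6)/(1 − 0.76) = 32.000.
The smallest integer exceeding 32.000 is 33.

k = 33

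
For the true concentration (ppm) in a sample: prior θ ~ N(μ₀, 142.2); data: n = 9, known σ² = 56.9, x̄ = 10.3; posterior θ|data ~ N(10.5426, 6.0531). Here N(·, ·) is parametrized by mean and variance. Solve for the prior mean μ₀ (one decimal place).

With known observation variance, the Normal–Normal posterior has precision τ_n = τ₀ + n/σ² and mean μ_n = (τ₀μ₀ + (n/σ²)x̄)/τ_n.
Here τ₀ = 1/142.2 = 0.007032 and τ_data = 9/56.9 = 0.158172, so τ_n = 0.165204.
Rearranging for μ₀: μ₀ = (μ_n·τ_n − τ_data·x̄)/τ₀ = (10.5426·0.165204 − 0.158172·10.3) / 0.007032 = 0.112508/0.007032 ≈ 16.0.

μ₀ = 16.0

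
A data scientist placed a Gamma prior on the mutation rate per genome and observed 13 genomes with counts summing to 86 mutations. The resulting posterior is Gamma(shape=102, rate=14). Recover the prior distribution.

A Gamma(α, β) prior (rate parametrization) on a Poisson rate with n observations summing to S gives posterior Gamma(α+S, β+n).
So α = 102 − 86 = 16 and β = 14 − 13 = 1.

Gamma(shape=16, rate=1)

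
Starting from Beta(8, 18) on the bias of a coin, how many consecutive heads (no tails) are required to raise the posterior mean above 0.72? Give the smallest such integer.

k = 39

After k heads and 0 tails the posterior is Beta(8+k, 18), with mean (8+k)/(8+18+k).
Set (8+k)/(26+k) > 0.72 and solve: k > (0.72·26 − 8)/(1 − 0.72) = 38.286.
The smallest integer exceeding 38.286 is 39, and checking k=39: (47)/(65) = 0.7231 > 0.72.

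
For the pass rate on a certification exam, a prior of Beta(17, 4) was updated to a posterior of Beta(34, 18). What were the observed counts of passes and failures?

17 passes and 14 failures

Beta is conjugate to the binomial likelihood: posterior = Beta(α+s, β+f).
So s = 34 − 17 = 17 and f = 18 − 4 = 14.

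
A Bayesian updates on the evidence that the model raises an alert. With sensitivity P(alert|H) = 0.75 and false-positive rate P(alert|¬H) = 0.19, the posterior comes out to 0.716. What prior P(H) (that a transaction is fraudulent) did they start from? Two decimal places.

Bayes' rule in odds form gives O(H|E) = O(H)·[P(E|H)/P(E|¬H)], hence O(H) = O(H|E)/LR.
Posterior odds = 0.716/(1−0.716) = 2.5211. LR = 0.75/0.19 = 3.9474.
Prior odds = 2.5211/3.9474 = 0.6387, so P(H) = 0.6387/(1+0.6387) ≈ 0.39.

P(H) = 0.39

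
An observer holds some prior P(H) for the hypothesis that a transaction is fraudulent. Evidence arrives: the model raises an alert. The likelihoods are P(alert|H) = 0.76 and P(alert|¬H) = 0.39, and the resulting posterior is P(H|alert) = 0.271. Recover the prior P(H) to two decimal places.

P(H) = 0.16

In odds form, posterior odds = prior odds × likelihood ratio, so prior odds = posterior odds ÷ LR.
Posterior odds = 0.271/(1−0.271) = 0.3717. LR = 0.76/0.39 = 1.9487.
Prior odds = 0.3717/1.9487 = 0.1907, so P(H) = 0.1907/(1+0.1907) ≈ 0.16.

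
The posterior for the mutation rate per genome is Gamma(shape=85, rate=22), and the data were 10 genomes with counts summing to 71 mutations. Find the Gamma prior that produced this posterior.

Gamma(shape=14, rate=12)

Gamma–Poisson conjugacy: posterior shape = α + Σxᵢ, posterior rate = β + n.
So α = 85 − 71 = 14 and β = 22 − 10 = 12.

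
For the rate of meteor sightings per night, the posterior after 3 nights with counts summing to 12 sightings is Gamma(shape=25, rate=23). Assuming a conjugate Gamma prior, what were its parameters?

A Gamma(α, β) prior (rate parametrization) on a Poisson rate with n observations summing to S gives posterior Gamma(α+S, β+n).
So α = 25 − 12 = 13 and β = 23 − 3 = 20.

Gamma(shape=13, rate=20)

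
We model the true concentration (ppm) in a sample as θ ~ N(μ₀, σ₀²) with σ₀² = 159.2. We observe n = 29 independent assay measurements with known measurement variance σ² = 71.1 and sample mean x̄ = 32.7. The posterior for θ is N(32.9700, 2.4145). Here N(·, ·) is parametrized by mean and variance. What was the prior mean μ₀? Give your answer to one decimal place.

μ₀ = 50.5

With known observation variance, the Normal–Normal posterior has precision τ_n = τ₀ + n/σ² and mean μ_n = (τ₀μ₀ + (n/σ²)x̄)/τ_n.
Here τ₀ = 1/159.2 = 0.006281 and τ_data = 29/71.1 = 0.407876, so τ_n = 0.414157.
Rearranging for μ₀: μ₀ = (μ_n·τ_n − τ_data·x̄)/τ₀ = (32.9700·0.414157 − 0.407876·32.7) / 0.006281 = 0.317211/0.006281 ≈ 50.5.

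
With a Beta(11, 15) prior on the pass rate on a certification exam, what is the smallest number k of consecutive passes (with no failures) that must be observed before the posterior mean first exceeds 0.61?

After k passes and 0 failures the posterior is Beta(11+k, 15), with mean (11+k)/(11+15+k).
Set (11+k)/(26+k) > 0.61 and solve: k > (0.61·26 − 11)/(1 − 0.61) = 12.462.
The smallest integer exceeding 12.462 is 13.

k = 13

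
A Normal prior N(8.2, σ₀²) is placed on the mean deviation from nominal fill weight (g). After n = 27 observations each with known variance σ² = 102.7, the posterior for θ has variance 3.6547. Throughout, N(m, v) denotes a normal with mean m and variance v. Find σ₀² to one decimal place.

For the Normal–Normal model with known σ², precisions add: τ_n = τ₀ + n/σ².
So 1/σ₀² = 1/3.6547 − 27/102.7 = 0.273620 − 0.262902 = 0.010718.
Hence σ₀² = 1/0.010718 ≈ 93.3.

σ₀² = 93.3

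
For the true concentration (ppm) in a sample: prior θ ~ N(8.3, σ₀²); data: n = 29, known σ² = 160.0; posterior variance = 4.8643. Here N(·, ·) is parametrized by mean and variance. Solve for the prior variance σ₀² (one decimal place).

σ₀² = 41.1

Posterior precision equals prior precision plus data precision: 1/σ_n² = 1/σ₀² + n/σ².
So 1/σ₀² = 1/4.8643 − 29/160.0 = 0.205579 − 0.181250 = 0.024329.
Hence σ₀² = 1/0.024329 ≈ 41.1.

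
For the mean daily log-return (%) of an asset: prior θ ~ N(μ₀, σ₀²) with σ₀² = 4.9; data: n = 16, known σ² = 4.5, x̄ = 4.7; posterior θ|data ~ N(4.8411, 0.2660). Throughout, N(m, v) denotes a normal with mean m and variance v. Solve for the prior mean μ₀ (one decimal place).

With known observation variance, the Normal–Normal posterior has precision τ_n = τ₀ + n/σ² and mean μ_n = (τ₀μ₀ + (n/σ²)x̄)/τ_n.
Here τ₀ = 1/4.9 = 0.204082 and τ_data = 16/4.5 = 3.555556, so τ_n = 3.759638.
Rearranging for μ₀: μ₀ = (μ_n·τ_n − τ_data·x̄)/τ₀ = (4.8411·3.759638 − 3.555556·4.7) / 0.204082 = 1.489670/0.204082 ≈ 7.3.

μ₀ = 7.3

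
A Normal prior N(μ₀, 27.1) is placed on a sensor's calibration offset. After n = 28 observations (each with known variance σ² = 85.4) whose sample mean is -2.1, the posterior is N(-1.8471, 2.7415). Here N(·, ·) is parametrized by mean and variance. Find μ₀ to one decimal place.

With known observation variance, the Normal–Normal posterior has precision τ_n = τ₀ + n/σ² and mean μ_n = (τ₀μ₀ + (n/σ²)x̄)/τ_n.
Here τ₀ = 1/27.1 = 0.036900 and τ_data = 28/85.4 = 0.327869, so τ_n = 0.364769.
Rearranging for μ₀: μ₀ = (μ_n·τ_n − τ_data·x̄)/τ₀ = (-1.8471·0.364769 − 0.327869·-2.1) / 0.036900 = 0.014760/0.036900 ≈ 0.4.

μ₀ = 0.4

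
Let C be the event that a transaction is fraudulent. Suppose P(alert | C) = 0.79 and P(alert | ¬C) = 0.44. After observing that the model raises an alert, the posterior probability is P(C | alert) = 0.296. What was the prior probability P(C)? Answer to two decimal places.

In odds form, posterior odds = prior odds × likelihood ratio, so prior odds = posterior odds ÷ LR.
Posterior odds = 0.296/(1−0.296) = 0.4205. LR = 0.79/0.44 = 1.7955.
Prior odds = 0.4205/1.7955 = 0.2342, so P(C) = 0.2342/(1+0.2342) ≈ 0.19.

P(C) = 0.19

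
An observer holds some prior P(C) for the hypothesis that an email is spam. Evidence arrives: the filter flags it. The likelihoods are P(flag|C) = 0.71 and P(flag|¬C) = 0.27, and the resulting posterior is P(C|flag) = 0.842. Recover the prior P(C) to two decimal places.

Bayes' rule in odds form gives O(C|E) = O(C)·[P(E|C)/P(E|¬C)], hence O(C) = O(C|E)/LR.
Posterior odds = 0.842/(1−0.842) = 5.3291. LR = 0.71/0.27 = 2.6296.
Prior odds = 5.3291/2.6296 = 2.0266, so P(C) = 2.0266/(1+2.0266) ≈ 0.67.

P(C) = 0.67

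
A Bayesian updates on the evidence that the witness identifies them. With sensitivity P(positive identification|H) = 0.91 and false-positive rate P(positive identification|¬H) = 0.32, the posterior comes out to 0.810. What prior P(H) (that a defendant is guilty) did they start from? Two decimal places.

Bayes' rule in odds form gives O(H|E) = O(H)·[P(E|H)/P(E|¬H)], hence O(H) = O(H|E)/LR.
Posterior odds = 0.810/(1−0.810) = 4.2632. LR = 0.91/0.32 = 2.8438.
Prior odds = 4.2632/2.8438 = 1.4991, so P(H) = 1.4991/(1+1.4991) ≈ 0.60.

P(H) = 0.60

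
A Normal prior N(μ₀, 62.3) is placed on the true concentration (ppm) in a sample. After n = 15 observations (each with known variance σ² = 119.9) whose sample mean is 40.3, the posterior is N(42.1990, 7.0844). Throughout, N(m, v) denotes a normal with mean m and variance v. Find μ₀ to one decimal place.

μ₀ = 57.0

With known observation variance, the Normal–Normal posterior has precision τ_n = τ₀ + n/σ² and mean μ_n = (τ₀μ₀ + (n/σ²)x̄)/τ_n.
Here τ₀ = 1/62.3 = 0.016051 and τ_data = 15/119.9 = 0.125104, so τ_n = 0.141155.
Rearranging for μ₀: μ₀ = (μ_n·τ_n − τ_data·x̄)/τ₀ = (42.1990·0.141155 − 0.125104·40.3) / 0.016051 = 0.914909/0.016051 ≈ 57.0.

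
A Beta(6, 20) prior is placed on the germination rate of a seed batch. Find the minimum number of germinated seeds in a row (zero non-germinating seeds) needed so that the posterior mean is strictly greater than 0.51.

k = 15

After k germinated seeds and 0 non-germinating seeds the posterior is Beta(6+k, 20), with mean (6+k)/(6+20+k).
Set (6+k)/(26+k) > 0.51 and solve: k > (0.51·26 − 6)/(1 − 0.51) = 14.816.
The smallest integer exceeding 14.816 is 15, and checking k=15: (21)/(41) = 0.5122 > 0.51.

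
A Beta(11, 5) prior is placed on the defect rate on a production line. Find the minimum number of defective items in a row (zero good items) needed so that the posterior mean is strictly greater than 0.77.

After k defective items and 0 good items the posterior is Beta(11+k, 5), with mean (11+k)/(11+5+k).
Set (11+k)/(16+k) > 0.77 and solve: k > (0.77·16 − 11)/(1 − 0.77) = 5.739.
The smallest integer exceeding 5.739 is 6.

k = 6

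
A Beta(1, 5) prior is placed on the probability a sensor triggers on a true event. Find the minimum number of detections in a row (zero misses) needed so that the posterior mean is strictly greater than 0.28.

After k detections and 0 misses the posterior is Beta(1+k, 5), with mean (1+k)/(1+5+k).
Set (1+k)/(6+k) > 0.28 and solve: k > (0.28·6 − 1)/(1 − 0.28) = 0.944.
The smallest integer exceeding 0.944 is 1, and checking k=1: (2)/(7) = 0.2857 > 0.28.

k = 1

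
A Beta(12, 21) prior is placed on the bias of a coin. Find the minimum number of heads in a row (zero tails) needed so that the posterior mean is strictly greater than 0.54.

k = 13

After k heads and 0 tails the posterior is Beta(12+k, 21), with mean (12+k)/(12+21+k).
Set (12+k)/(33+k) > 0.54 and solve: k > (0.54·33 − 12)/(1 − 0.54) = 12.652.
The smallest integer exceeding 12.652 is 13.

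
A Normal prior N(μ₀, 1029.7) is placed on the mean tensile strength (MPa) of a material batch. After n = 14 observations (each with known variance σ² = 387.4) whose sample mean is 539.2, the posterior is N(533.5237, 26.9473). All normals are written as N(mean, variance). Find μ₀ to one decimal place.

μ₀ = 322.3

With known observation variance, the Normal–Normal posterior has precision τ_n = τ₀ + n/σ² and mean μ_n = (τ₀μ₀ + (n/σ²)x̄)/τ_n.
Here τ₀ = 1/1029.7 = 0.000971 and τ_data = 14/387.4 = 0.036138, so τ_n = 0.037109.
Rearranging for μ₀: μ₀ = (μ_n·τ_n − τ_data·x̄)/τ₀ = (533.5237·0.037109 − 0.036138·539.2) / 0.000971 = 0.312921/0.000971 ≈ 322.3.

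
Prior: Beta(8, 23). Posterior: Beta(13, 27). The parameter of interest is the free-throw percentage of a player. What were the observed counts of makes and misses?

A Beta(α, β) prior with s successes and f failures in binomial data gives a Beta(α+s, β+f) posterior.
Match parameters: s=13−8=5, f=27−23=4.

5 makes and 4 misses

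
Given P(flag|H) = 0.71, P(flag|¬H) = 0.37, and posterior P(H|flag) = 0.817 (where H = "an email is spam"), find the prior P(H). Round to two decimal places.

P(H) = 0.70

In odds form, posterior odds = prior odds × likelihood ratio, so prior odds = posterior odds ÷ LR.
Posterior odds = 0.817/(1−0.817) = 4.4645. LR = 0.71/0.37 = 1.9189.
Prior odds = 4.4645/1.9189 = 2.3266, so P(H) = 2.3266/(1+2.3266) ≈ 0.70.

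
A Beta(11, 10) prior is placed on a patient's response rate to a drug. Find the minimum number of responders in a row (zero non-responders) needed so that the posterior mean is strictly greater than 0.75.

After k responders and 0 non-responders the posterior is Beta(11+k, 10), with mean (11+k)/(11+10+k).
Set (11+k)/(21+k) > 0.75 and solve: k > (0.75·21 − 11)/(1 − 0.75) = 19.000.
The smallest integer exceeding 19.000 is 20.

k = 20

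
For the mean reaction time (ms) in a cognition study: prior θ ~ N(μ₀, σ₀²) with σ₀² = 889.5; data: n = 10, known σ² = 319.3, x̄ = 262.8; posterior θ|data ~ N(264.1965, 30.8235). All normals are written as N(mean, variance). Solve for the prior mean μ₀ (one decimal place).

With known observation variance, the Normal–Normal posterior has precision τ_n = τ₀ + n/σ² and mean μ_n = (τ₀μ₀ + (n/σ²)x̄)/τ_n.
Here τ₀ = 1/889.5 = 0.001124 and τ_data = 10/319.3 = 0.031319, so τ_n = 0.032443.
Rearranging for μ₀: μ₀ = (μ_n·τ_n − τ_data·x̄)/τ₀ = (264.1965·0.032443 − 0.031319·262.8) / 0.001124 = 0.340694/0.001124 ≈ 303.1.

μ₀ = 303.1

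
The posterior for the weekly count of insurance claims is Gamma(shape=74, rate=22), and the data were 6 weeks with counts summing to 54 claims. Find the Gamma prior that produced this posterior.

Gamma(shape=20, rate=16)

Gamma–Poisson conjugacy: posterior shape = α + Σxᵢ, posterior rate = β + n.
So α = 74 − 54 = 20 and β = 22 − 6 = 16.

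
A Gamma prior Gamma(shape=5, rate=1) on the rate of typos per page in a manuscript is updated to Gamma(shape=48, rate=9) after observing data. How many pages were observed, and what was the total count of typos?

n = 8 pages with total 43 typos

A Gamma(α, β) prior (rate parametrization) on a Poisson rate with n observations summing to S gives posterior Gamma(α+S, β+n).
Matching: Σxᵢ = 48 − 5 = 43 and n = 9 − 1 = 8.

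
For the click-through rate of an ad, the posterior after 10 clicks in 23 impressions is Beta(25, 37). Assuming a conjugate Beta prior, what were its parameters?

Beta(15, 24)

A Beta(a, b) prior with s successes and f failures in binomial data gives a Beta(a+s, b+f) posterior.
Subtract the data counts: 25−10=15, 37−13=24.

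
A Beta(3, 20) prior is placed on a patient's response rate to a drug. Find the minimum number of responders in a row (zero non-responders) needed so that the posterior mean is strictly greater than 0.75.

k = 58

After k responders and 0 non-responders the posterior is Beta(3+k, 20), with mean (3+k)/(3+20+k).
Set (3+k)/(23+k) > 0.75 and solve: k > (0.75·23 − 3)/(1 − 0.75) = 57.000.
The smallest integer exceeding 57.000 is 58.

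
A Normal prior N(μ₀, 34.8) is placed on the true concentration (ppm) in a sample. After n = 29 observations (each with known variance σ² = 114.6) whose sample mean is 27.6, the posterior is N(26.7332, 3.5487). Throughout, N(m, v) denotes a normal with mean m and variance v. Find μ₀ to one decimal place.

With known observation variance, the Normal–Normal posterior has precision τ_n = τ₀ + n/σ² and mean μ_n = (τ₀μ₀ + (n/σ²)x̄)/τ_n.
Here τ₀ = 1/34.8 = 0.028736 and τ_data = 29/114.6 = 0.253054, so τ_n = 0.281790.
Rearranging for μ₀: μ₀ = (μ_n·τ_n − τ_data·x̄)/τ₀ = (26.7332·0.281790 − 0.253054·27.6) / 0.028736 = 0.548858/0.028736 ≈ 19.1.

μ₀ = 19.1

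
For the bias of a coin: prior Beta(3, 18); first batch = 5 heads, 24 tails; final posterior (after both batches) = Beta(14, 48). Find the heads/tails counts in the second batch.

Because Beta–binomial updating is additive in the counts, the combined data contributed (α_post−α_prior, β_post−β_prior) successes and failures.
Total across both batches: 14−3=11 heads, 48−18=30 tails.
Subtract the first batch: 11−5=6 heads and 30−24=6 tails.

6 heads and 6 tails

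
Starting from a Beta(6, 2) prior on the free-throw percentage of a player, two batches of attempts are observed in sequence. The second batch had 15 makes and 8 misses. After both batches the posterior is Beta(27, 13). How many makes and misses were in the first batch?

Sequential conjugate updates are equivalent to a single update on the pooled data, so total successes = posterior α − prior α and total failures = posterior β − prior β.
Total across both batches: 27−6=21 makes, 13−2=11 misses.
Subtract the second batch: 21−15=6 makes and 11−8=3 misses.

6 makes and 3 misses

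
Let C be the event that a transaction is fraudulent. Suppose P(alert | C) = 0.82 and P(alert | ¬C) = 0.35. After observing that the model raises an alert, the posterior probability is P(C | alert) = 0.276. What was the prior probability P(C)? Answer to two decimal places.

P(C) = 0.14

Bayes' rule in odds form gives O(C|E) = O(C)·[P(E|C)/P(E|¬C)], hence O(C) = O(C|E)/LR.
Posterior odds = 0.276/(1−0.276) = 0.3812. LR = 0.82/0.35 = 2.3429.
Prior odds = 0.3812/2.3429 = 0.1627, so P(C) = 0.1627/(1+0.1627) ≈ 0.14.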